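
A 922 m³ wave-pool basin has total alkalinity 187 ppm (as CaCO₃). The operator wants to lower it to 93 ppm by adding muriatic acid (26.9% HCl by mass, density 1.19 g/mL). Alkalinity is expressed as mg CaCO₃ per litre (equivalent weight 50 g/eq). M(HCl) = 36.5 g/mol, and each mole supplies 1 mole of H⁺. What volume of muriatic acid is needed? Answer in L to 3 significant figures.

198 L

Volume: 922 m³ = 922,000 L.
Alkalinity to neutralize: (187 − 93) = 94 mg/L as CaCO₃ × 922,000 L = 86,670 g as CaCO₃.
Equivalents of H⁺ required: 86,670 ÷ 50 g/eq = 1733 eq = 1733 mol HCl.
Mass of HCl: 1733 × 36.5 = 63,270 g.
Mass of 26.9% solution: 63,270 / 0.269 = 235,200 g.
Volume: 235,200 g ÷ 1.19 g/mL = 197,600 mL.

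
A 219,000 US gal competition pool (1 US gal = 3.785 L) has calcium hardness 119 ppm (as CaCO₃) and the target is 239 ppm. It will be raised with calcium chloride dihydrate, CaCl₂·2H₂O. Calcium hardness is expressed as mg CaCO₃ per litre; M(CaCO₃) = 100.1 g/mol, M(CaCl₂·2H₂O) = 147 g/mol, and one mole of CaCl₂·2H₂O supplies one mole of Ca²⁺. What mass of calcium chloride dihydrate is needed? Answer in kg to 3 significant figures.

Volume: 219,000 US gal × 3.785 L/gal = 828,915 L.
Hardness to add: (239 − 119) = 120 mg/L as CaCO₃ × 828,915 L = 99,470 g as CaCO₃.
Moles of Ca²⁺ (1 mol Ca²⁺ ≡ 1 mol CaCO₃): 99,470 / 100.1 g/mol = 993.7 mol.
Mass of CaCl₂·2H₂O: 993.7 × 147 = 146,100 g.

146 kg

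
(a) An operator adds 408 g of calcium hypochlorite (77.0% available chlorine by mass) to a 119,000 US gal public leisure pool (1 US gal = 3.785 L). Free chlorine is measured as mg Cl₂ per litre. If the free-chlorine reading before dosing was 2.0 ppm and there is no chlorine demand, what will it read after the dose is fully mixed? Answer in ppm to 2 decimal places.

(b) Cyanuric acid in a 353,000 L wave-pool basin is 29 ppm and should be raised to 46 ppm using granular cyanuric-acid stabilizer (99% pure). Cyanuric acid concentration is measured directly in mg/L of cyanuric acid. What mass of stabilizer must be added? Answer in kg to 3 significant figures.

(a) 2.70 ppm; (b) 6.06 kg

(a) Volume: 119,000 US gal × 3.785 L/gal = 450,415 L.
(a) Available chlorine delivered: 408 g × 0.77 = 314.2 g as Cl₂.
(a) Concentration rise: 314.2 g / 450,415 L = 0.6975 mg/L = 0.70 ppm.
(a) Final FC: 2.0 + 0.70 = 2.70 ppm.

(b) CYA to add: (46 − 29) = 17 mg/L × 353,000 L = 6001 g cyanuric acid.
(b) At 99% purity: 6001 / 0.99 = 6062 g product.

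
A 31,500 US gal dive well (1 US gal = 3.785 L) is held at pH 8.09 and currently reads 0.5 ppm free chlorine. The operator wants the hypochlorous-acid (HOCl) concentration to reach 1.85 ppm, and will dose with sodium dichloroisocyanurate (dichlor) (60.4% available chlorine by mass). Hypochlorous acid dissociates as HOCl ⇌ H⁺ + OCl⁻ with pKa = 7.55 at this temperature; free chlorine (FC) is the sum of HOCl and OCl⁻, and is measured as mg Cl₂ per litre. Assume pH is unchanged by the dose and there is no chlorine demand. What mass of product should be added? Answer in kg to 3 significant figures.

Volume: 31,500 US gal × 3.785 L/gal = 119,228 L.
[OCl⁻]/[HOCl] = 10^(pH − pKa) = 10^(8.09 − 7.55) = 3.467; fraction as HOCl = 1/(1 + 3.467) = 0.2238.
Free chlorine required for 1.85 ppm HOCl: 1.85 / 0.2238 = 8.265 ppm.
FC to add: 8.265 − 0.5 = 7.765 mg/L as Cl₂.
Cl₂ equivalent: 7.765 mg/L × 119,228 L = 925.8 g.
Product at 60.4% available Cl: 925.8 / 0.604 = 1533 g.

1.53 kg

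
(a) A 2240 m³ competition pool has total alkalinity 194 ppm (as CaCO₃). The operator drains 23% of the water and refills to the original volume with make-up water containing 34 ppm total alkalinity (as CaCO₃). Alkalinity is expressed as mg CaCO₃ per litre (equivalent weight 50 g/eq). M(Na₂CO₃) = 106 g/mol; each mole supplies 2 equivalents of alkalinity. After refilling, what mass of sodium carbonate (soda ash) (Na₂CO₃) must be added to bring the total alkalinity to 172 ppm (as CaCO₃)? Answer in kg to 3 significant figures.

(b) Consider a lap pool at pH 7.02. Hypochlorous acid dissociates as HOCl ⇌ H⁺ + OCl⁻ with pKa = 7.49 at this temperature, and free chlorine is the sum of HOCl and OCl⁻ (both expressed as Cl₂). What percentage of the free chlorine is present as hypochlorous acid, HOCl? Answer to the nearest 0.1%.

(a) 35.1 kg; (b) 74.7%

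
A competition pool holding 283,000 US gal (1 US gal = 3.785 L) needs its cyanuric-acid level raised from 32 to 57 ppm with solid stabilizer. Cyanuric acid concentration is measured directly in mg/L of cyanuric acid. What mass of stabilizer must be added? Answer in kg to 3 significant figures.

26.8 kg

Volume: 283,000 US gal × 3.785 L/gal = 1,071,155 L.
CYA to add: (57 − 32) = 25 mg/L × 1,071,155 L = 26,780 g cyanuric acid.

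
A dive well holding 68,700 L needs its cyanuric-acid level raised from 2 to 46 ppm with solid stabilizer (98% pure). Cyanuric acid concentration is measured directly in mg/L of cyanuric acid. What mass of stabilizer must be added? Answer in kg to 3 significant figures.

CYA to add: (46 − 2) = 44 mg/L × 68,700 L = 3023 g cyanuric acid.
At 98% purity: 3023 / 0.98 = 3084 g product.

3.08 kg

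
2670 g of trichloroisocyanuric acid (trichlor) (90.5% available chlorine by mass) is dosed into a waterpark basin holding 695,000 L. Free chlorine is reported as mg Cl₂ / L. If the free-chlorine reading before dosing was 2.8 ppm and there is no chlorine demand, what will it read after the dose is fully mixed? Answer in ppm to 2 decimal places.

6.28 ppm

Available chlorine delivered: 2670 g × 0.905 = 2416 g as Cl₂.
Concentration rise: 2416 g / 695,000 L = 3.477 mg/L = 3.48 ppm.
Final FC: 2.8 + 3.48 = 6.28 ppm.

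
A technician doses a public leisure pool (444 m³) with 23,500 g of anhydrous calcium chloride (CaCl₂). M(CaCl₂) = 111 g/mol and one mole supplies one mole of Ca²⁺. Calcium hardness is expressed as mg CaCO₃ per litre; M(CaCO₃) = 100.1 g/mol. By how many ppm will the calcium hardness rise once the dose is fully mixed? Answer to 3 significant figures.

47.7 ppm

Volume: 444 m³ = 444,000 L.
Moles of Ca²⁺: 23,500 g ÷ 111 g/mol = 211.7 mol.
As CaCO₃: 211.7 mol × 100.1 g/mol = 21,190 g.
Rise: 21,190 g / 444,000 L × 1000 = 47.73 mg/L.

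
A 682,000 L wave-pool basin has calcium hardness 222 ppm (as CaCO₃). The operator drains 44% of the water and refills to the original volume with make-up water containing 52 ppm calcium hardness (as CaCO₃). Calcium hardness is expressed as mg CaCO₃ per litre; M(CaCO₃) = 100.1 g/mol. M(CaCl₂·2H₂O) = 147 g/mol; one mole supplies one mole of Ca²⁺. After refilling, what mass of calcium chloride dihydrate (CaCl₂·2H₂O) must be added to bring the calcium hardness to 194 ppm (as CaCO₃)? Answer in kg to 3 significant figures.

46.9 kg

After draining 44% and refilling: 222 × 0.56 + 52 × 0.44 = 147.2 ppm.
Deficit to target: 194 − 147.2 = 46.8 mg/L.
As CaCO₃: 46.8 mg/L × 682,000 L = 31,920 g; ÷ 100.1 = 318.9 mol Ca²⁺.
Mass: 318.9 × 147 = 46,870 g.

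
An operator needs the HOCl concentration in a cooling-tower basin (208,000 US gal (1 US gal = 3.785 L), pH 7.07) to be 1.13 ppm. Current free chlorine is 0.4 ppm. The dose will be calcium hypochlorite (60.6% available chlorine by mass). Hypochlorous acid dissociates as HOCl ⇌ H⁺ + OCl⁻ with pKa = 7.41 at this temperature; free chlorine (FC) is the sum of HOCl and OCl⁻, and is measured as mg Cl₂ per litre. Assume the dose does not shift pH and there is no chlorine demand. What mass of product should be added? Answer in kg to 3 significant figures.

1.62 kg

Volume: 208,000 US gal × 3.785 L/gal = 787,280 L.
[OCl⁻]/[HOCl] = 10^(pH − pKa) = 10^(7.07 − 7.41) = 0.4571; fraction as HOCl = 1/(1 + 0.4571) = 0.6863.
Free chlorine required for 1.13 ppm HOCl: 1.13 / 0.6863 = 1.647 ppm.
FC to add: 1.647 − 0.4 = 1.247 mg/L as Cl₂.
Cl₂ equivalent: 1.247 mg/L × 787,280 L = 981.4 g.
Product at 60.6% available Cl: 981.4 / 0.606 = 1619 g.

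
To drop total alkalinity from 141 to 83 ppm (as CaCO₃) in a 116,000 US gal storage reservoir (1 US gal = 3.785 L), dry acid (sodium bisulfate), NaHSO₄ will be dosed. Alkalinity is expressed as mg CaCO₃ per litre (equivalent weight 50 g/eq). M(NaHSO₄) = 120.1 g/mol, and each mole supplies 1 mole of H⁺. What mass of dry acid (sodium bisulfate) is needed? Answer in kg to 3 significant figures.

Volume: 116,000 US gal × 3.785 L/gal = 439,060 L.
Alkalinity to neutralize: (141 − 83) = 58 mg/L as CaCO₃ × 439,060 L = 25,470 g as CaCO₃.
Equivalents of H⁺ required: 25,470 ÷ 50 g/eq = 509.3 eq = 509.3 mol NaHSO₄.
Mass of NaHSO₄: 509.3 × 120.1 = 61,170 g.

61.2 kg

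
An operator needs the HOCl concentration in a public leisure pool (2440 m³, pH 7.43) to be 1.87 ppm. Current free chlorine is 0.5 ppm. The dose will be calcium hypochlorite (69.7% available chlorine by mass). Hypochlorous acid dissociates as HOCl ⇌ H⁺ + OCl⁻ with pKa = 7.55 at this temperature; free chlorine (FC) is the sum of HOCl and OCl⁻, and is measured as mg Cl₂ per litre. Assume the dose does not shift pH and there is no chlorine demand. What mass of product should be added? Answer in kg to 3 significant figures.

Volume: 2440 m³ = 2,440,000 L.
[OCl⁻]/[HOCl] = 10^(pH − pKa) = 10^(7.43 − 7.55) = 0.7586; fraction as HOCl = 1/(1 + 0.7586) = 0.5686.
Free chlorine required for 1.87 ppm HOCl: 1.87 / 0.5686 = 3.289 ppm.
FC to add: 3.289 − 0.5 = 2.789 mg/L as Cl₂.
Cl₂ equivalent: 2.789 mg/L × 2,440,000 L = 6804 g.
Product at 69.7% available Cl: 6804 / 0.697 = 9762 g.

9.76 kg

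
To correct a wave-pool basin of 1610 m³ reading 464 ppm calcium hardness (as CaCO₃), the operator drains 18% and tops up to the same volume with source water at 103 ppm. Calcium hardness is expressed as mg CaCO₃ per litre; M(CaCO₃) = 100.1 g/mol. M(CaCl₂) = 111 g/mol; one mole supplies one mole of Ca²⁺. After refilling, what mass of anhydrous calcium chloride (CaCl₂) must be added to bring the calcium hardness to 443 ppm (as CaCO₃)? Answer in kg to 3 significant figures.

78.5 kg

Volume: 1610 m³ = 1,610,000 L.
After draining 18% and refilling: 464 × 0.82 + 103 × 0.18 = 399.02 ppm.
Deficit to target: 443 − 399.02 = 43.98 mg/L.
As CaCO₃: 43.98 mg/L × 1,610,000 L = 70,810 g; ÷ 100.1 = 707.4 mol Ca²⁺.
Mass: 707.4 × 111 = 78,520 g.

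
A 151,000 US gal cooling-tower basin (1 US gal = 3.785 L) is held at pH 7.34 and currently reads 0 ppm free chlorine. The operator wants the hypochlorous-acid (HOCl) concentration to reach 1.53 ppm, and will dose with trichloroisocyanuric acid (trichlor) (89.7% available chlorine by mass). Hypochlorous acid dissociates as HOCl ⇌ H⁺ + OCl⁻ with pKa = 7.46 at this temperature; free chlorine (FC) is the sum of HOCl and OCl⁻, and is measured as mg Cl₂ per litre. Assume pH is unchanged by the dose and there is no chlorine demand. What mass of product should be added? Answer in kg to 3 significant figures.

Volume: 151,000 US gal × 3.785 L/gal = 571,535 L.
[OCl⁻]/[HOCl] = 10^(pH − pKa) = 10^(7.34 − 7.46) = 0.7586; fraction as HOCl = 1/(1 + 0.7586) = 0.5686.
Free chlorine required for 1.53 ppm HOCl: 1.53 / 0.5686 = 2.691 ppm.
FC to add: 2.691 − 0 = 2.691 mg/L as Cl₂.
Cl₂ equivalent: 2.691 mg/L × 571,535 L = 1538 g.
Product at 89.7% available Cl: 1538 / 0.897 = 1714 g.

1.71 kg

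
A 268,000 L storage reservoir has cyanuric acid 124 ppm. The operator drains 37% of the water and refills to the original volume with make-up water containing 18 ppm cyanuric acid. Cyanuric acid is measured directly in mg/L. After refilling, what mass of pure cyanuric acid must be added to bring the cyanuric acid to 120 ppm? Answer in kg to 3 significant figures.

9.44 kg

After draining 37% and refilling: 124 × 0.63 + 18 × 0.37 = 84.78 ppm.
Deficit to target: 120 − 84.78 = 35.22 mg/L.
Mass: 35.22 mg/L × 268,000 L = 9439 g cyanuric acid.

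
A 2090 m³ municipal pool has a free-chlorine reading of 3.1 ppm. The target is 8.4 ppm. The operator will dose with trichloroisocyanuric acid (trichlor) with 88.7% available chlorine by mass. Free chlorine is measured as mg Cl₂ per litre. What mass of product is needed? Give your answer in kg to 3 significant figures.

Volume: 2090 m³ = 2,090,000 L.
Chlorine deficit: 8.4 − 3.1 = 5.3 ppm = 5.3 mg/L as Cl₂.
Cl₂ equivalent needed: 5.3 mg/L × 2,090,000 L = 11,080,000 mg = 11,080 g.
Product at 88.7% available chlorine: 11,080 / 0.887 = 12,490 g.

12.5 kg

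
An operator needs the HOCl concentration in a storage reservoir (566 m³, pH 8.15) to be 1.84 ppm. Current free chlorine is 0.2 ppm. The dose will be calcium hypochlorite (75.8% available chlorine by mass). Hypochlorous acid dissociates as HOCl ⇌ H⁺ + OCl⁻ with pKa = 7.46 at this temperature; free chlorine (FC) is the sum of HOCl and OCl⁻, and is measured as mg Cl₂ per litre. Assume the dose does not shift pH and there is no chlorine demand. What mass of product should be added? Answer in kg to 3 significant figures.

7.95 kg

Volume: 566 m³ = 566,000 L.
[OCl⁻]/[HOCl] = 10^(pH − pKa) = 10^(8.15 − 7.46) = 4.898; fraction as HOCl = 1/(1 + 4.898) = 0.1696.
Free chlorine required for 1.84 ppm HOCl: 1.84 / 0.1696 = 10.85 ppm.
FC to add: 10.85 − 0.2 = 10.65 mg/L as Cl₂.
Cl₂ equivalent: 10.65 mg/L × 566,000 L = 6029 g.
Product at 75.8% available Cl: 6029 / 0.758 = 7954 g.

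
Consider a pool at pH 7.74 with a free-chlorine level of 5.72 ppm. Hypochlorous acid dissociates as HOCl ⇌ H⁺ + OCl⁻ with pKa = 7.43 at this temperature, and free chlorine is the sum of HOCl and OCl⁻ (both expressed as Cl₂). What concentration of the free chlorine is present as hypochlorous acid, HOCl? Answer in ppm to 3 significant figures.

1.88 ppm

[OCl⁻]/[HOCl] = 10^(pH − pKa) = 10^(7.74 − 7.43) = 10^0.31 = 2.042.
Fraction as HOCl = 1 / (1 + 2.042) = 0.3288.
HOCl = 0.3288 × 5.72 ppm = 1.881 ppm.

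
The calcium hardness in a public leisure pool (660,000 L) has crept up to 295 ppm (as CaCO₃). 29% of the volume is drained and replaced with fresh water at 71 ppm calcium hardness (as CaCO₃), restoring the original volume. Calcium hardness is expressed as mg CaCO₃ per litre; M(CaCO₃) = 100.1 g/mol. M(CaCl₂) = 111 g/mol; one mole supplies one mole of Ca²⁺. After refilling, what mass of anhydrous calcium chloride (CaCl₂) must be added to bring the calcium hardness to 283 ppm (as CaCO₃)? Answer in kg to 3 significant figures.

After draining 29% and refilling: 295 × 0.71 + 71 × 0.29 = 230.04 ppm.
Deficit to target: 283 − 230.04 = 52.96 mg/L.
As CaCO₃: 52.96 mg/L × 660,000 L = 34,950 g; ÷ 100.1 = 349.2 mol Ca²⁺.
Mass: 349.2 × 111 = 38,760 g.

38.8 kg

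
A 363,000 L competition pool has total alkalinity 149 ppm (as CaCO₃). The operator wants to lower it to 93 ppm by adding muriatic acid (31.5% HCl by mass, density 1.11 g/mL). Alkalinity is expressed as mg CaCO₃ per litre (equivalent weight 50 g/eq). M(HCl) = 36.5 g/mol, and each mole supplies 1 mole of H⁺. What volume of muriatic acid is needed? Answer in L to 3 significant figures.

Alkalinity to neutralize: (149 − 93) = 56 mg/L as CaCO₃ × 363,000 L = 20,330 g as CaCO₃.
Equivalents of H⁺ required: 20,330 ÷ 50 g/eq = 406.6 eq = 406.6 mol HCl.
Mass of HCl: 406.6 × 36.5 = 14,840 g.
Mass of 31.5% solution: 14,840 / 0.315 = 47,110 g.
Volume: 47,110 g ÷ 1.11 g/mL = 42,440 mL.

42.4 L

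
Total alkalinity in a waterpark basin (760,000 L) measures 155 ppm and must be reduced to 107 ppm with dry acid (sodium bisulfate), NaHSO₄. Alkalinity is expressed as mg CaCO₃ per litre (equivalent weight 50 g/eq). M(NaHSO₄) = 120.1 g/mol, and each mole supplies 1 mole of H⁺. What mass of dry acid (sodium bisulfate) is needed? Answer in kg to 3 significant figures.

87.6 kg

Alkalinity to neutralize: (155 − 107) = 48 mg/L as CaCO₃ × 760,000 L = 36,480 g as CaCO₃.
Equivalents of H⁺ required: 36,480 ÷ 50 g/eq = 729.6 eq = 729.6 mol NaHSO₄.
Mass of NaHSO₄: 729.6 × 120.1 = 87,620 g.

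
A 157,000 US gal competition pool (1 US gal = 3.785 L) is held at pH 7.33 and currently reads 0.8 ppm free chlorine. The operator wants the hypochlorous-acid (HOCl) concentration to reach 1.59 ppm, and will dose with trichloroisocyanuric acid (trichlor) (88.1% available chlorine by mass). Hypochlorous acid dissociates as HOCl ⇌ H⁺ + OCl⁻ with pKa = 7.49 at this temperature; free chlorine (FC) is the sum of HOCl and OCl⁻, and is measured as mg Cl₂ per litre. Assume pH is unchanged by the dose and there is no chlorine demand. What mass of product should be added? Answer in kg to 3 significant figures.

Volume: 157,000 US gal × 3.785 L/gal = 594,245 L.
[OCl⁻]/[HOCl] = 10^(pH − pKa) = 10^(7.33 − 7.49) = 0.6918; fraction as HOCl = 1/(1 + 0.6918) = 0.5911.
Free chlorine required for 1.59 ppm HOCl: 1.59 / 0.5911 = 2.69 ppm.
FC to add: 2.69 − 0.8 = 1.89 mg/L as Cl₂.
Cl₂ equivalent: 1.89 mg/L × 594,245 L = 1123 g.
Product at 88.1% available Cl: 1123 / 0.881 = 1275 g.

1.27 kg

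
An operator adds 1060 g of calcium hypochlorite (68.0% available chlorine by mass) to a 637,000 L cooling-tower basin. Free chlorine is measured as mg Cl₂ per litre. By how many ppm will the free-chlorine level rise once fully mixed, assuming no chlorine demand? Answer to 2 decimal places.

Available chlorine delivered: 1060 g × 0.68 = 720.8 g as Cl₂.
Concentration rise: 720.8 g / 637,000 L = 1.132 mg/L = 1.13 ppm.

1.13 ppm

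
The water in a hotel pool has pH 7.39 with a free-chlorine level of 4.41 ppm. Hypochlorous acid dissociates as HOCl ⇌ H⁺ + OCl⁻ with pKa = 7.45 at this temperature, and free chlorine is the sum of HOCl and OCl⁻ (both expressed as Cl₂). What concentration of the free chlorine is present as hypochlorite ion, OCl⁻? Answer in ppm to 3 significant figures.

[OCl⁻]/[HOCl] = 10^(pH − pKa) = 10^(7.39 − 7.45) = 10^-0.06 = 0.871.
Fraction as HOCl = 1 / (1 + 0.871) = 0.5345.
OCl⁻ = (1 − 0.5345) × 4.41 ppm = 2.053 ppm.

2.05 ppm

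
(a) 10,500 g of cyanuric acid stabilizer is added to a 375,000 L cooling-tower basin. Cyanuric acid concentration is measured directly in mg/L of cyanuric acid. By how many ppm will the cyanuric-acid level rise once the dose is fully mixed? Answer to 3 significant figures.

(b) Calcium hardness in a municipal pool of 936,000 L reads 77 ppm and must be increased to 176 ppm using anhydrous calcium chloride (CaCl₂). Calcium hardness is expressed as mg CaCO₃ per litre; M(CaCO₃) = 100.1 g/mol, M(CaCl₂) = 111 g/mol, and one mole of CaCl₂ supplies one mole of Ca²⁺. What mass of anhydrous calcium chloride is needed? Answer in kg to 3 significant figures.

(a) Rise: 10,500 g / 375,000 L × 1000 = 28 mg/L.

(b) Hardness to add: (176 − 77) = 99 mg/L as CaCO₃ × 936,000 L = 92,660 g as CaCO₃.
(b) Moles of Ca²⁺ (1 mol Ca²⁺ ≡ 1 mol CaCO₃): 92,660 / 100.1 g/mol = 925.7 mol.
(b) Mass of CaCl₂: 925.7 × 111 = 102,800 g.

(a) 28.0 ppm; (b) 103 kg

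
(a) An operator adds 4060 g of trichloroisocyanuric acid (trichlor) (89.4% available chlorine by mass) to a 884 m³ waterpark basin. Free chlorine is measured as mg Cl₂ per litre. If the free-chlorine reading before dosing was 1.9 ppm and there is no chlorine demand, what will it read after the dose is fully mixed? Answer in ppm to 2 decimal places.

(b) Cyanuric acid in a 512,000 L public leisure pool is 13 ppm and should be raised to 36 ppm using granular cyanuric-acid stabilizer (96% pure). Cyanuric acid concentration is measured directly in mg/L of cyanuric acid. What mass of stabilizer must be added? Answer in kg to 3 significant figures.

(a) 6.01 ppm; (b) 12.3 kg

(a) Volume: 884 m³ = 884,000 L.
(a) Available chlorine delivered: 4060 g × 0.894 = 3630 g as Cl₂.
(a) Concentration rise: 3630 g / 884,000 L = 4.106 mg/L = 4.11 ppm.
(a) Final FC: 1.9 + 4.11 = 6.01 ppm.

(b) CYA to add: (36 − 13) = 23 mg/L × 512,000 L = 11,780 g cyanuric acid.
(b) At 96% purity: 11,780 / 0.96 = 12,270 g product.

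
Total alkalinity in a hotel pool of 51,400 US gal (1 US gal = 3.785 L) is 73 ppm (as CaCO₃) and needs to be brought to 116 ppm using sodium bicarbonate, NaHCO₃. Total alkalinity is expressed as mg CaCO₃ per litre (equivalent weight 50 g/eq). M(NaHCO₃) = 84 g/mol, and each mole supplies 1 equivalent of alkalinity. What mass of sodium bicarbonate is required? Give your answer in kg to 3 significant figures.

Volume: 51,400 US gal × 3.785 L/gal = 194,549 L.
Alkalinity to add: (116 − 73) = 43 mg/L as CaCO₃ × 194,549 L = 8366 g as CaCO₃.
Equivalents: 8366 g ÷ 50 g/eq = 167.3 eq.
NaHCO₃ supplies 1 eq per mole → 167.3 mol.
Mass: 167.3 mol × 84 g/mol = 14,050 g.

14.1 kg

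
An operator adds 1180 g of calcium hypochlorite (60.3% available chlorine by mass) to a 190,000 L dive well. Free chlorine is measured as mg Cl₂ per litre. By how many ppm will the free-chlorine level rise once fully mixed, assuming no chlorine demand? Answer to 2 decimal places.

3.74 ppm

Available chlorine delivered: 1180 g × 0.603 = 711.5 g as Cl₂.
Concentration rise: 711.5 g / 190,000 L = 3.745 mg/L = 3.74 ppm.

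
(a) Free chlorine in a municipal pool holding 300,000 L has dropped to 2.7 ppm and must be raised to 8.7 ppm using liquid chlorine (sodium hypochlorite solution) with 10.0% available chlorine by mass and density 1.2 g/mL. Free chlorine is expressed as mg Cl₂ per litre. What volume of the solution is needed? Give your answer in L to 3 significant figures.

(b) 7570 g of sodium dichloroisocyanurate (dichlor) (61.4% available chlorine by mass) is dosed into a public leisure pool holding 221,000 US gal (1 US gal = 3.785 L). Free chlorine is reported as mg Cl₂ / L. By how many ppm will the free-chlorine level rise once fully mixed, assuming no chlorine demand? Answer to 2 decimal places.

(a) Chlorine deficit: 8.7 − 2.7 = 6 ppm = 6 mg/L as Cl₂.
(a) Cl₂ equivalent needed: 6 mg/L × 300,000 L = 1,800,000 mg = 1800 g.
(a) Product at 10.0% available chlorine: 1800 / 0.1 = 18,000 g.
(a) Volume at density 1.2 g/mL: 18,000 g ÷ 1.2 g/mL = 15,000 mL.

(b) Volume: 221,000 US gal × 3.785 L/gal = 836,485 L.
(b) Available chlorine delivered: 7570 g × 0.614 = 4648 g as Cl₂.
(b) Concentration rise: 4648 g / 836,485 L = 5.557 mg/L = 5.56 ppm.

(a) 15.0 L; (b) 5.56 ppm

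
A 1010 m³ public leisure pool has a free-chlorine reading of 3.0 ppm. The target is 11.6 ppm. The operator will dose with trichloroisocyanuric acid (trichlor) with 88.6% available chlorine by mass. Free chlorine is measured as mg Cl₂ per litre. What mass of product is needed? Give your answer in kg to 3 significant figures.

9.80 kg

Volume: 1010 m³ = 1,010,000 L.
Chlorine deficit: 11.6 − 3.0 = 8.6 ppm = 8.6 mg/L as Cl₂.
Cl₂ equivalent needed: 8.6 mg/L × 1,010,000 L = 8,686,000 mg = 8686 g.
Product at 88.6% available chlorine: 8686 / 0.886 = 9804 g.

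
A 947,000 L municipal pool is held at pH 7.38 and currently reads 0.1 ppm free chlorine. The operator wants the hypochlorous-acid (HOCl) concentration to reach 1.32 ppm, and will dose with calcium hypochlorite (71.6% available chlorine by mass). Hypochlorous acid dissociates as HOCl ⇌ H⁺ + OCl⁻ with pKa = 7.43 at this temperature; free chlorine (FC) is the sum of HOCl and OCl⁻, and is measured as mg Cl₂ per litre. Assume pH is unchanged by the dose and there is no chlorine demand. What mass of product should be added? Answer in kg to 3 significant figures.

3.17 kg

[OCl⁻]/[HOCl] = 10^(pH − pKa) = 10^(7.38 − 7.43) = 0.8913; fraction as HOCl = 1/(1 + 0.8913) = 0.5288.
Free chlorine required for 1.32 ppm HOCl: 1.32 / 0.5288 = 2.496 ppm.
FC to add: 2.496 − 0.1 = 2.396 mg/L as Cl₂.
Cl₂ equivalent: 2.396 mg/L × 947,000 L = 2269 g.
Product at 71.6% available Cl: 2269 / 0.716 = 3170 g.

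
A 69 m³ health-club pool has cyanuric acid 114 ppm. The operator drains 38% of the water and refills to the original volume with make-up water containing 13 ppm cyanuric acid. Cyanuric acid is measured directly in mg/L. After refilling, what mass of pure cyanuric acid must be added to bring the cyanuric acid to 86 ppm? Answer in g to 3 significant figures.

Volume: 69 m³ = 69,000 L.
After draining 38% and refilling: 114 × 0.62 + 13 × 0.38 = 75.62 ppm.
Deficit to target: 86 − 75.62 = 10.38 mg/L.
Mass: 10.38 mg/L × 69,000 L = 716.2 g cyanuric acid.

716 g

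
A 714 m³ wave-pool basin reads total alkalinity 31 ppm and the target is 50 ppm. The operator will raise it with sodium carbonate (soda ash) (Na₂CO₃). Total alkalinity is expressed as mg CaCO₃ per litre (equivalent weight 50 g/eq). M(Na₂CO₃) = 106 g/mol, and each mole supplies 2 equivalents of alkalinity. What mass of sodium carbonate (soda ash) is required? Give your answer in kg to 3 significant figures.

Volume: 714 m³ = 714,000 L.
Alkalinity to add: (50 − 31) = 19 mg/L as CaCO₃ × 714,000 L = 13,570 g as CaCO₃.
Equivalents: 13,570 g ÷ 50 g/eq = 271.3 eq.
Each mole of Na₂CO₃ supplies 2 eq, so 271.3 / 2 = 135.7 mol.
Mass: 135.7 mol × 106 g/mol = 14,380 g.

14.4 kg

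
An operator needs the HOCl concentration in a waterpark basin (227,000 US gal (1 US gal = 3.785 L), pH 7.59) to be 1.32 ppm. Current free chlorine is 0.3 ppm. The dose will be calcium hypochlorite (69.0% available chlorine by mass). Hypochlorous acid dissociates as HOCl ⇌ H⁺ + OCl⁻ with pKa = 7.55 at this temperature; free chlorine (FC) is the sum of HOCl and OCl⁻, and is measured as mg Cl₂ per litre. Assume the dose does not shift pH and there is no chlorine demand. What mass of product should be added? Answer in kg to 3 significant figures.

Volume: 227,000 US gal × 3.785 L/gal = 859,195 L.
[OCl⁻]/[HOCl] = 10^(pH − pKa) = 10^(7.59 − 7.55) = 1.096; fraction as HOCl = 1/(1 + 1.096) = 0.477.
Free chlorine required for 1.32 ppm HOCl: 1.32 / 0.477 = 2.767 ppm.
FC to add: 2.767 − 0.3 = 2.467 mg/L as Cl₂.
Cl₂ equivalent: 2.467 mg/L × 859,195 L = 2120 g.
Product at 69.0% available Cl: 2120 / 0.69 = 3072 g.

3.07 kg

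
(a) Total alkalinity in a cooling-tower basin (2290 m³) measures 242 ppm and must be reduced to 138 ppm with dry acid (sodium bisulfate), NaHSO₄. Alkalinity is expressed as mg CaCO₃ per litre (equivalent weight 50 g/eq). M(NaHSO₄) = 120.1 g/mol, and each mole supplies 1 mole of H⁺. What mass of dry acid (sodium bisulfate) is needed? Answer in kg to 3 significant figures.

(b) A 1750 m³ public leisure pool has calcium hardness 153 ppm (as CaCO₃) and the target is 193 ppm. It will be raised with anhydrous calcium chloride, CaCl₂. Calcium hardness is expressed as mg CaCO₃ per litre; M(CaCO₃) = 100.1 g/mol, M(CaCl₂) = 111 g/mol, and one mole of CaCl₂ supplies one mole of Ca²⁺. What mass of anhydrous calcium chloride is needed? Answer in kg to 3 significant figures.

(a) 572 kg; (b) 77.6 kg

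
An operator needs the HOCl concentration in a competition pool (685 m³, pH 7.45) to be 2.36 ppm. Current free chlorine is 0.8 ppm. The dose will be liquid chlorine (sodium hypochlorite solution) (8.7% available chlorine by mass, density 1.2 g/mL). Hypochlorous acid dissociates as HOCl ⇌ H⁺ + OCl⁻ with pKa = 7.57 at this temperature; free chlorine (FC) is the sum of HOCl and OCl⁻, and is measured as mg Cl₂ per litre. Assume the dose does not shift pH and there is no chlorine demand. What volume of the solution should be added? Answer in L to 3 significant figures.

22.0 L

Volume: 685 m³ = 685,000 L.
[OCl⁻]/[HOCl] = 10^(pH − pKa) = 10^(7.45 − 7.57) = 0.7586; fraction as HOCl = 1/(1 + 0.7586) = 0.5686.
Free chlorine required for 2.36 ppm HOCl: 2.36 / 0.5686 = 4.15 ppm.
FC to add: 4.15 − 0.8 = 3.35 mg/L as Cl₂.
Cl₂ equivalent: 3.35 mg/L × 685,000 L = 2295 g.
Product at 8.7% available Cl: 2295 / 0.087 = 26,380 g.
Volume: 26,380 g ÷ 1.2 g/mL = 21,980 mL.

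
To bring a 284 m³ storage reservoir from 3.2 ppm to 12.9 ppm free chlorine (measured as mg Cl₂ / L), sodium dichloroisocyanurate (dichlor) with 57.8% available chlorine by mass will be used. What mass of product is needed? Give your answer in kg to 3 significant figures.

4.77 kg

Volume: 284 m³ = 284,000 L.
Chlorine deficit: 12.9 − 3.2 = 9.7 ppm = 9.7 mg/L as Cl₂.
Cl₂ equivalent needed: 9.7 mg/L × 284,000 L = 2,755,000 mg = 2755 g.
Product at 57.8% available chlorine: 2755 / 0.578 = 4766 g.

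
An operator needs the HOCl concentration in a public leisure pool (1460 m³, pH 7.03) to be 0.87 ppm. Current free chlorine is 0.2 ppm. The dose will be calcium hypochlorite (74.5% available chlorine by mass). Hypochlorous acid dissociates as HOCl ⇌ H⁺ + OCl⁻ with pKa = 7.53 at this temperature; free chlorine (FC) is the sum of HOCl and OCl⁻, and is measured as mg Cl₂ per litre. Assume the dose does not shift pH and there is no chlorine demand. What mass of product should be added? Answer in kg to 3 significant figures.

1.85 kg

Volume: 1460 m³ = 1,460,000 L.
[OCl⁻]/[HOCl] = 10^(pH − pKa) = 10^(7.03 − 7.53) = 0.3162; fraction as HOCl = 1/(1 + 0.3162) = 0.7597.
Free chlorine required for 0.87 ppm HOCl: 0.87 / 0.7597 = 1.145 ppm.
FC to add: 1.145 − 0.2 = 0.9451 mg/L as Cl₂.
Cl₂ equivalent: 0.9451 mg/L × 1,460,000 L = 1380 g.
Product at 74.5% available Cl: 1380 / 0.745 = 1852 g.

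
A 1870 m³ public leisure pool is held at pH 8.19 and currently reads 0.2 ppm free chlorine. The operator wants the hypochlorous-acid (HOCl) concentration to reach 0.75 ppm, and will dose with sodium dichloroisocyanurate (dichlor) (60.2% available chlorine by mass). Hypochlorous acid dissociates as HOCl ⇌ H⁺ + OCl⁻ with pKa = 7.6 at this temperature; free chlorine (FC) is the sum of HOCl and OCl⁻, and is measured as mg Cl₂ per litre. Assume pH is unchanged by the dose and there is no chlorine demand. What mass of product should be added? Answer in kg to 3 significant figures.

10.8 kg

Volume: 1870 m³ = 1,870,000 L.
[OCl⁻]/[HOCl] = 10^(pH − pKa) = 10^(8.19 − 7.6) = 3.89; fraction as HOCl = 1/(1 + 3.89) = 0.2045.
Free chlorine required for 0.75 ppm HOCl: 0.75 / 0.2045 = 3.668 ppm.
FC to add: 3.668 − 0.2 = 3.468 mg/L as Cl₂.
Cl₂ equivalent: 3.468 mg/L × 1,870,000 L = 6485 g.
Product at 60.2% available Cl: 6485 / 0.602 = 10,770 g.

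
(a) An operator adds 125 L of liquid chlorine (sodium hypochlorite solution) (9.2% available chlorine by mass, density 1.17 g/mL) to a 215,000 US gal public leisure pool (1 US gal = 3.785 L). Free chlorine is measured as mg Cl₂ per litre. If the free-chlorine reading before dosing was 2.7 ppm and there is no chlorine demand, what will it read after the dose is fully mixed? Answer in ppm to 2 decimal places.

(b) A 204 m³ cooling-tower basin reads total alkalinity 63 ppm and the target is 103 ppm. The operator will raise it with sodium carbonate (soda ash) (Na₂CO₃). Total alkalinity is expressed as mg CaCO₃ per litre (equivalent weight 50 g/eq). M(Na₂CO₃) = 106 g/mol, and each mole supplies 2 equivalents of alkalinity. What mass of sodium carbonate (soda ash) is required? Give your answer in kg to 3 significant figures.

(a) 19.23 ppm; (b) 8.65 kg

(a) Volume: 215,000 US gal × 3.785 L/gal = 813,775 L.
(a) Mass of solution: 125 L × 1000 mL/L × 1.17 g/mL = 146,200 g.
(a) Available chlorine delivered: 146,200 g × 0.092 = 13,460 g as Cl₂.
(a) Concentration rise: 13,460 g / 813,775 L = 16.53 mg/L = 16.53 ppm.
(a) Final FC: 2.7 + 16.53 = 19.23 ppm.

(b) Volume: 204 m³ = 204,000 L.
(b) Alkalinity to add: (103 − 63) = 40 mg/L as CaCO₃ × 204,000 L = 8160 g as CaCO₃.
(b) Equivalents: 8160 g ÷ 50 g/eq = 163.2 eq.
(b) Each mole of Na₂CO₃ supplies 2 eq, so 163.2 / 2 = 81.6 mol.
(b) Mass: 81.6 mol × 106 g/mol = 8650 g.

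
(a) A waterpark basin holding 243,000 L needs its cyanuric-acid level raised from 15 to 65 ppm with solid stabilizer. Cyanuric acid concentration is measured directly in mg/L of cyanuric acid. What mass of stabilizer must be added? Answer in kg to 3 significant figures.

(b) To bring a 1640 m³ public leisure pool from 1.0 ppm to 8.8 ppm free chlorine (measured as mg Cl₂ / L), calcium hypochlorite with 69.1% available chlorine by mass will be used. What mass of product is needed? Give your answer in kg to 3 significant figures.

(a) 12.2 kg; (b) 18.5 kg

(a) CYA to add: (65 − 15) = 50 mg/L × 243,000 L = 12,150 g cyanuric acid.

(b) Volume: 1640 m³ = 1,640,000 L.
(b) Chlorine deficit: 8.8 − 1.0 = 7.8 ppm = 7.8 mg/L as Cl₂.
(b) Cl₂ equivalent needed: 7.8 mg/L × 1,640,000 L = 12,790,000 mg = 12,790 g.
(b) Product at 69.1% available chlorine: 12,790 / 0.691 = 18,510 g.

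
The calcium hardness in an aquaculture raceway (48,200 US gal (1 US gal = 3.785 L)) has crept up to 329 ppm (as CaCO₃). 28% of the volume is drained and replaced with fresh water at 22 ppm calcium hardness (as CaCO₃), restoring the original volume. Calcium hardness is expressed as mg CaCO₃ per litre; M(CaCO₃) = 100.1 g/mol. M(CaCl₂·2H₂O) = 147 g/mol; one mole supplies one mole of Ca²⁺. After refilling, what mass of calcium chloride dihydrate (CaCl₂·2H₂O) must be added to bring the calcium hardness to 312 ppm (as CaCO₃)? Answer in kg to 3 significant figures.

Volume: 48,200 US gal × 3.785 L/gal = 182,437 L.
After draining 28% and refilling: 329 × 0.72 + 22 × 0.28 = 243.04 ppm.
Deficit to target: 312 − 243.04 = 68.96 mg/L.
As CaCO₃: 68.96 mg/L × 182,437 L = 12,580 g; ÷ 100.1 = 125.7 mol Ca²⁺.
Mass: 125.7 × 147 = 18,480 g.

18.5 kg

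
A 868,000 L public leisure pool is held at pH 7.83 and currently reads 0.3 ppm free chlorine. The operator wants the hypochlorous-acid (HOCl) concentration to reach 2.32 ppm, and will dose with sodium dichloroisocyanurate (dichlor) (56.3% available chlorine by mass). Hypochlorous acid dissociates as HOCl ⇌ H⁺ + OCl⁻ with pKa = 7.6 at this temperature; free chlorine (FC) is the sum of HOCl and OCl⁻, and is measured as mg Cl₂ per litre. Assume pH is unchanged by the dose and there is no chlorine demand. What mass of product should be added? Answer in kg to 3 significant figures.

9.19 kg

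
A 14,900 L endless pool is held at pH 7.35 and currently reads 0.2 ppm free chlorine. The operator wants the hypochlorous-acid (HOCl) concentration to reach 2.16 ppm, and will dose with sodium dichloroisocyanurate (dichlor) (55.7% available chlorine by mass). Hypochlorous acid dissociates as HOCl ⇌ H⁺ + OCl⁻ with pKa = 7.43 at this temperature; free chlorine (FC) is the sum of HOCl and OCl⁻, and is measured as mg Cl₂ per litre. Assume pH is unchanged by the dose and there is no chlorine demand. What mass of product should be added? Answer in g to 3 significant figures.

[OCl⁻]/[HOCl] = 10^(pH − pKa) = 10^(7.35 − 7.43) = 0.8318; fraction as HOCl = 1/(1 + 0.8318) = 0.5459.
Free chlorine required for 2.16 ppm HOCl: 2.16 / 0.5459 = 3.957 ppm.
FC to add: 3.957 − 0.2 = 3.757 mg/L as Cl₂.
Cl₂ equivalent: 3.757 mg/L × 14,900 L = 55.97 g.
Product at 55.7% available Cl: 55.97 / 0.557 = 100.5 g.

100 g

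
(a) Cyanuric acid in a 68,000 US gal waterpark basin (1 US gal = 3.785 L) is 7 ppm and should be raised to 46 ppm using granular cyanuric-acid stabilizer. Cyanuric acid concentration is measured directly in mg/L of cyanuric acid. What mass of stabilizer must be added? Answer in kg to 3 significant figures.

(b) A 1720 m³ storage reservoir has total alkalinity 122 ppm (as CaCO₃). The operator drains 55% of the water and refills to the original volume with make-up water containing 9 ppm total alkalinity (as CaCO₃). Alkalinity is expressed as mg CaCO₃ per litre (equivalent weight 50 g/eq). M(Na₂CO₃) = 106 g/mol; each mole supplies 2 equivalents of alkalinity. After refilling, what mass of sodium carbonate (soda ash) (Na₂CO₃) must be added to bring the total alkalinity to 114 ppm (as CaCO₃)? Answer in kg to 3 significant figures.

(a) 10.0 kg; (b) 98.7 kg

(a) Volume: 68,000 US gal × 3.785 L/gal = 257,380 L.
(a) CYA to add: (46 − 7) = 39 mg/L × 257,380 L = 10,040 g cyanuric acid.

(b) Volume: 1720 m³ = 1,720,000 L.
(b) After draining 55% and refilling: 122 × 0.45 + 9 × 0.55 = 59.85 ppm.
(b) Deficit to target: 114 − 59.85 = 54.15 mg/L.
(b) As CaCO₃: 54.15 mg/L × 1,720,000 L = 93,140 g; ÷ 50 g/eq ÷ 2 = 931.4 mol Na₂CO₃.
(b) Mass: 931.4 × 106 = 98,730 g.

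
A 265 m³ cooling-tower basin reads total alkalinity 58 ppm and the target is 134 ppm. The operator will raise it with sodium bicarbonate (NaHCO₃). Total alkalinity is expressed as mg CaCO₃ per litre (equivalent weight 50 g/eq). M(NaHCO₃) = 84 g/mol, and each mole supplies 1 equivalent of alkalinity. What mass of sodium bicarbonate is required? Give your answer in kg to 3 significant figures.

33.8 kg

Volume: 265 m³ = 265,000 L.
Alkalinity to add: (134 − 58) = 76 mg/L as CaCO₃ × 265,000 L = 20,140 g as CaCO₃.
Equivalents: 20,140 g ÷ 50 g/eq = 402.8 eq.
NaHCO₃ supplies 1 eq per mole → 402.8 mol.
Mass: 402.8 mol × 84 g/mol = 33,840 g.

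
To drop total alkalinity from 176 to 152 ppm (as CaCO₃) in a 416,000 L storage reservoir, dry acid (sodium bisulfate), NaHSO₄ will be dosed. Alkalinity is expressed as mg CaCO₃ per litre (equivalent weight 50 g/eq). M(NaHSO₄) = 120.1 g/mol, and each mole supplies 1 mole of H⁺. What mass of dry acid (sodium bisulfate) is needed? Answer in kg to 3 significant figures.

24.0 kg

Alkalinity to neutralize: (176 − 152) = 24 mg/L as CaCO₃ × 416,000 L = 9984 g as CaCO₃.
Equivalents of H⁺ required: 9984 ÷ 50 g/eq = 199.7 eq = 199.7 mol NaHSO₄.
Mass of NaHSO₄: 199.7 × 120.1 = 23,980 g.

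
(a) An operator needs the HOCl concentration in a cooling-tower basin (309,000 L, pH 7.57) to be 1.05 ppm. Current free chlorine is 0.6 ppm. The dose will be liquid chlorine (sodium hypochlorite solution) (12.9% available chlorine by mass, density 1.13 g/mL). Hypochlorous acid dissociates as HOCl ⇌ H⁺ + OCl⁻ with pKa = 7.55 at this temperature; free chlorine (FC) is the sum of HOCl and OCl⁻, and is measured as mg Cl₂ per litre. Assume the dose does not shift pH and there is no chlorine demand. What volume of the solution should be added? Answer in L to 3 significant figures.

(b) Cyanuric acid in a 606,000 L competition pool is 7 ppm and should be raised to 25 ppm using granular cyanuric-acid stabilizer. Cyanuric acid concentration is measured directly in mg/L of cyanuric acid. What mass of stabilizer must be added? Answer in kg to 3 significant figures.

(a) 3.28 L; (b) 10.9 kg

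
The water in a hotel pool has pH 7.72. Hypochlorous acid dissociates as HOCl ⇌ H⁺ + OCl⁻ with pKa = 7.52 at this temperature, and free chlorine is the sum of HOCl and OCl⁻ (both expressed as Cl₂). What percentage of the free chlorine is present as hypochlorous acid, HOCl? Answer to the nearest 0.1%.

38.7%

[OCl⁻]/[HOCl] = 10^(pH − pKa) = 10^(7.72 − 7.52) = 10^0.20 = 1.585.
Fraction as HOCl = 1 / (1 + 1.585) = 0.3869.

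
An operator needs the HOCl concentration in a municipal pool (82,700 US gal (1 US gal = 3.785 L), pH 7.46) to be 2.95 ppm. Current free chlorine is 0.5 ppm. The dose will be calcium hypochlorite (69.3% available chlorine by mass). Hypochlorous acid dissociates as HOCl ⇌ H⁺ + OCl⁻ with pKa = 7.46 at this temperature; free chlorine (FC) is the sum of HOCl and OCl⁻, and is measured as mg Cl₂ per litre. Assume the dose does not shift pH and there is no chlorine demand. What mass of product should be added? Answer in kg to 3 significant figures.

2.44 kg

Volume: 82,700 US gal × 3.785 L/gal = 313,020 L.
[OCl⁻]/[HOCl] = 10^(pH − pKa) = 10^(7.46 − 7.46) = 1; fraction as HOCl = 1/(1 + 1) = 0.5.
Free chlorine required for 2.95 ppm HOCl: 2.95 / 0.5 = 5.9 ppm.
FC to add: 5.9 − 0.5 = 5.4 mg/L as Cl₂.
Cl₂ equivalent: 5.4 mg/L × 313,020 L = 1690 g.
Product at 69.3% available Cl: 1690 / 0.693 = 2439 g.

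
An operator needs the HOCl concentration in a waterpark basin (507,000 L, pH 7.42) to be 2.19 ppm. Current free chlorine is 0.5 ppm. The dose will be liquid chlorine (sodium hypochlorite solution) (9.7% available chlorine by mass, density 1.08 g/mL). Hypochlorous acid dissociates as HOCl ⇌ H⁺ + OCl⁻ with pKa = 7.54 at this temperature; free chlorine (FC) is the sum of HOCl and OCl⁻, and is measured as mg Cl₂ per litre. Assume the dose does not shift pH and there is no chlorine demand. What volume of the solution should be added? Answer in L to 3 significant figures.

16.2 L

[OCl⁻]/[HOCl] = 10^(pH − pKa) = 10^(7.42 − 7.54) = 0.7586; fraction as HOCl = 1/(1 + 0.7586) = 0.5686.
Free chlorine required for 2.19 ppm HOCl: 2.19 / 0.5686 = 3.851 ppm.
FC to add: 3.851 − 0.5 = 3.351 mg/L as Cl₂.
Cl₂ equivalent: 3.351 mg/L × 507,000 L = 1699 g.
Product at 9.7% available Cl: 1699 / 0.097 = 17,520 g.
Volume: 17,520 g ÷ 1.08 g/mL = 16,220 mL.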